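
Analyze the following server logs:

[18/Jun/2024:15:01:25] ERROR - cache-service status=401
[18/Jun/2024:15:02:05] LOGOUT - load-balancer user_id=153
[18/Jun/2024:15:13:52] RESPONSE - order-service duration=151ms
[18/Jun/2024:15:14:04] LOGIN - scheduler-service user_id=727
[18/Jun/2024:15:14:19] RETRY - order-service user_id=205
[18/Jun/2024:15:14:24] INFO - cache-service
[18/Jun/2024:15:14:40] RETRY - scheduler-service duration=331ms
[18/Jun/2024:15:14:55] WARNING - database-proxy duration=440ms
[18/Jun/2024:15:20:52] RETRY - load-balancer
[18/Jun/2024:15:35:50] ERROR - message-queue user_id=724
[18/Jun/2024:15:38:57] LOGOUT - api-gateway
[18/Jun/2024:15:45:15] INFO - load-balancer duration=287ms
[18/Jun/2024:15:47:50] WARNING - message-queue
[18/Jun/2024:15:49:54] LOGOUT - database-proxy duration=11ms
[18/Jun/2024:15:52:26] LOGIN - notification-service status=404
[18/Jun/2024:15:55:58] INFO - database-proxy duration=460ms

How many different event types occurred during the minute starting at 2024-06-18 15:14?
4

To count unique event types:

1. Filter events in the minute starting at 2024-06-18 15:14
2. Extract event types from matching entries
3. Count unique types: 4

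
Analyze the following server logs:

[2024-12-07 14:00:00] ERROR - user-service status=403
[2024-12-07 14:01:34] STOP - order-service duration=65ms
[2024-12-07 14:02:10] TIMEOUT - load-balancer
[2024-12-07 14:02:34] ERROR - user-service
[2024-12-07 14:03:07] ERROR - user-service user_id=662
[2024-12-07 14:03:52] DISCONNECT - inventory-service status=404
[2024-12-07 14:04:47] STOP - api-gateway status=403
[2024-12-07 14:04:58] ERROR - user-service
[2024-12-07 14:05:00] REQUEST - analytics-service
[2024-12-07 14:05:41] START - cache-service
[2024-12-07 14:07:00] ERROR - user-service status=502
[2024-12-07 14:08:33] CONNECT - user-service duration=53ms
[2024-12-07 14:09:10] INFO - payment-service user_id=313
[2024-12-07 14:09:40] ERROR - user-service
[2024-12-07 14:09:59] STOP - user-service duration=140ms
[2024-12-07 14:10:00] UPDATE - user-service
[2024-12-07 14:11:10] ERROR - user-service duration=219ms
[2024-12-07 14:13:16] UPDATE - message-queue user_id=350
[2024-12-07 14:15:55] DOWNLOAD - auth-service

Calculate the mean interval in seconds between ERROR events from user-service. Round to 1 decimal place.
111.7

To calculate average interval:

1. Find all ERROR events for user-service in order
2. Calculate time gaps between consecutive events
3. Compute mean of gaps: 670 / 6 = 111.7 seconds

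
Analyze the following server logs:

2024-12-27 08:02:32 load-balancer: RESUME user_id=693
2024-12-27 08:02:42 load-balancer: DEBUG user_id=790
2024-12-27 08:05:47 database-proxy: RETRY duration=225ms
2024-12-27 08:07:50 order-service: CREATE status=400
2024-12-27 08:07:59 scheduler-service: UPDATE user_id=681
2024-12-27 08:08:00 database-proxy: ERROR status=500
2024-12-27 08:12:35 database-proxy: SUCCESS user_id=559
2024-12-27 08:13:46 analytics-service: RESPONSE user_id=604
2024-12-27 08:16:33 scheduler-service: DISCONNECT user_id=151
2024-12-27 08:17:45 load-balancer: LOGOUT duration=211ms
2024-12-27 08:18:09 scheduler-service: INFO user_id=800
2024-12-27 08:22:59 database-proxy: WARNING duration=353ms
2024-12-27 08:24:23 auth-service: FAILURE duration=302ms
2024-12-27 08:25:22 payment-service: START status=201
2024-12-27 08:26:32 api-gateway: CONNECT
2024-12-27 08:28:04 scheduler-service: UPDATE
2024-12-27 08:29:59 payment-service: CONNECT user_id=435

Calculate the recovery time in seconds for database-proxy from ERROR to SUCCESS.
275

To calculate recovery time:

1. Find ERROR event for database-proxy: 2024-12-27 08:08:00
2. Find next SUCCESS event for database-proxy: 2024-12-27 08:12:35
3. Recovery time: 2024-12-27 08:12:35 - 2024-12-27 08:08:00 = 275 seconds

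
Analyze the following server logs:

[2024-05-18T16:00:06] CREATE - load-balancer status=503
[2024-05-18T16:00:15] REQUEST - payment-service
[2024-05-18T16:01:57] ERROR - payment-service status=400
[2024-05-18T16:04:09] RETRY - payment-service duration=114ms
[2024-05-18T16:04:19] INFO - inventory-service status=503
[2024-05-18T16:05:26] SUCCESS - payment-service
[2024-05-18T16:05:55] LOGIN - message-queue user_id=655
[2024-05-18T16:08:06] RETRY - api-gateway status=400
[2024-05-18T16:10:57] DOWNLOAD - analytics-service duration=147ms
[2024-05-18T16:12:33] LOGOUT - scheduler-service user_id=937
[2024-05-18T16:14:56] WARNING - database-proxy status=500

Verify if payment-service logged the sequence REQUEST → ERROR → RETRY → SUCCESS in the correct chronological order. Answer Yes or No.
Yes

To verify sequence order:

1. Find all events in sequence REQUEST → ERROR → RETRY → SUCCESS for payment-service
2. Extract their timestamps
3. Check if timestamps are in ascending order
4. Result: Yes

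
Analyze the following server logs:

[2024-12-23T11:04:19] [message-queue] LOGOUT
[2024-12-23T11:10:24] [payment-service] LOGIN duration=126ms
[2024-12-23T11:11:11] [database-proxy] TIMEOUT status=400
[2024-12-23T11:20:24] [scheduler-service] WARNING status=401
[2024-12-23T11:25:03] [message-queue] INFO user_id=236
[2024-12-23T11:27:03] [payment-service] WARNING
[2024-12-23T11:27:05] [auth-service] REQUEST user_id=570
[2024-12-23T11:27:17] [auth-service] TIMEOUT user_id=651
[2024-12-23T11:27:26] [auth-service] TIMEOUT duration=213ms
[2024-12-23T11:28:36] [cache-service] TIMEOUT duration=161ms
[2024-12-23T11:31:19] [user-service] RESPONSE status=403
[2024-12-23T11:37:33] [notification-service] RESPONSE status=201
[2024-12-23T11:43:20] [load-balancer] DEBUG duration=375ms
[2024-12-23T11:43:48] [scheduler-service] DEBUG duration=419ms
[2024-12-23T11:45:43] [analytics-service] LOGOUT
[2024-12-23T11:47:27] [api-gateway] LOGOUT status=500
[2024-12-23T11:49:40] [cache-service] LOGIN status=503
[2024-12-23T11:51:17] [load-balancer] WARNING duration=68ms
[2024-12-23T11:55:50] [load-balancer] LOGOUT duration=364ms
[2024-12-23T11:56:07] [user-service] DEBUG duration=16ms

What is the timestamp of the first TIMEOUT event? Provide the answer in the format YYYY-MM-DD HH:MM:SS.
2024-12-23 11:11:11

To find the first event:

1. Filter for all TIMEOUT events
2. Sort by timestamp
3. Select the first one
4. Timestamp: 2024-12-23 11:11:11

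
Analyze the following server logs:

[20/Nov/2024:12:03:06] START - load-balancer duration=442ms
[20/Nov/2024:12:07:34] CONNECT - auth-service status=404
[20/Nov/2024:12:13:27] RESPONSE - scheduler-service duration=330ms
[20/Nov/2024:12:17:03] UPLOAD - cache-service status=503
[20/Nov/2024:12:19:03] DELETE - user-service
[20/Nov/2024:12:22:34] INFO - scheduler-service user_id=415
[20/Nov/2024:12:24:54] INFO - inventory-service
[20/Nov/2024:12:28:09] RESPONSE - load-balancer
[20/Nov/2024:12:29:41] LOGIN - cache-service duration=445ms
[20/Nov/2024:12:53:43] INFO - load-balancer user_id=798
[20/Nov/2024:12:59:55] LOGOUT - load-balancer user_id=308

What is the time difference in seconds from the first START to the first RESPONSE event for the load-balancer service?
1503

To find the time between events:

1. Locate the first START event for load-balancer: 20/Nov/2024:12:03:06
2. Locate the first RESPONSE event for load-balancer: 20/Nov/2024:12:28:09
3. Calculate the difference: 20/Nov/2024:12:28:09 - 20/Nov/2024:12:03:06 = 1503 seconds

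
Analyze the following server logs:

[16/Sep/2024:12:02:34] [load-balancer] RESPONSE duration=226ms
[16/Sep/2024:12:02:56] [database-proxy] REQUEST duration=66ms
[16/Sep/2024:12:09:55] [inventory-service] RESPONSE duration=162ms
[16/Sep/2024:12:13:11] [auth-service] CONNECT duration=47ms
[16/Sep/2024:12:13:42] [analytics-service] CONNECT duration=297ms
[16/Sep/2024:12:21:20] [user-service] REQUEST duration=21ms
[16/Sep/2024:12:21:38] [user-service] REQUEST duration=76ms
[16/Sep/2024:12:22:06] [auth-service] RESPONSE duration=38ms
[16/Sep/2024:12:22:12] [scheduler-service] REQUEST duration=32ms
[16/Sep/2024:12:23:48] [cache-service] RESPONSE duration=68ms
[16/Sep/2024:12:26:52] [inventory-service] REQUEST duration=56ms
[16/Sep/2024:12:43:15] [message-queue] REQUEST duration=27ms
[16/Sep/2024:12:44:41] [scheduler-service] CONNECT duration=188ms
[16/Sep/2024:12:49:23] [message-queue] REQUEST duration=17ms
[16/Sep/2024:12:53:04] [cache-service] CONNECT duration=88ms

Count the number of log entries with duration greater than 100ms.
4

To count timeouts:

1. Threshold: 100ms
2. Extract duration from each log entry
3. Count entries where duration > 100
4. Timeout count: 4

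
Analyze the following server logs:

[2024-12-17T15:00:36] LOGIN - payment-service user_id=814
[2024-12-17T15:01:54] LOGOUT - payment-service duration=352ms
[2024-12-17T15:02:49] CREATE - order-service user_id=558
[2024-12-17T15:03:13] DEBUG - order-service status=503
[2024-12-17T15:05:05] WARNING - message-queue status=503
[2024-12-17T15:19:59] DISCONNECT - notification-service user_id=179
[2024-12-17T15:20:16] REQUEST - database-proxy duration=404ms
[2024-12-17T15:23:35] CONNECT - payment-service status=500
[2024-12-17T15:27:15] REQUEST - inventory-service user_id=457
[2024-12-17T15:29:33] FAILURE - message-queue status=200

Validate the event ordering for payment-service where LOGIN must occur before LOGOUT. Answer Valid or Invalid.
Valid

To validate ordering:

1. Required order: LOGIN → LOGOUT
2. Rule: LOGIN must occur before LOGOUT
3. Check actual order of events for payment-service
4. Result: Valid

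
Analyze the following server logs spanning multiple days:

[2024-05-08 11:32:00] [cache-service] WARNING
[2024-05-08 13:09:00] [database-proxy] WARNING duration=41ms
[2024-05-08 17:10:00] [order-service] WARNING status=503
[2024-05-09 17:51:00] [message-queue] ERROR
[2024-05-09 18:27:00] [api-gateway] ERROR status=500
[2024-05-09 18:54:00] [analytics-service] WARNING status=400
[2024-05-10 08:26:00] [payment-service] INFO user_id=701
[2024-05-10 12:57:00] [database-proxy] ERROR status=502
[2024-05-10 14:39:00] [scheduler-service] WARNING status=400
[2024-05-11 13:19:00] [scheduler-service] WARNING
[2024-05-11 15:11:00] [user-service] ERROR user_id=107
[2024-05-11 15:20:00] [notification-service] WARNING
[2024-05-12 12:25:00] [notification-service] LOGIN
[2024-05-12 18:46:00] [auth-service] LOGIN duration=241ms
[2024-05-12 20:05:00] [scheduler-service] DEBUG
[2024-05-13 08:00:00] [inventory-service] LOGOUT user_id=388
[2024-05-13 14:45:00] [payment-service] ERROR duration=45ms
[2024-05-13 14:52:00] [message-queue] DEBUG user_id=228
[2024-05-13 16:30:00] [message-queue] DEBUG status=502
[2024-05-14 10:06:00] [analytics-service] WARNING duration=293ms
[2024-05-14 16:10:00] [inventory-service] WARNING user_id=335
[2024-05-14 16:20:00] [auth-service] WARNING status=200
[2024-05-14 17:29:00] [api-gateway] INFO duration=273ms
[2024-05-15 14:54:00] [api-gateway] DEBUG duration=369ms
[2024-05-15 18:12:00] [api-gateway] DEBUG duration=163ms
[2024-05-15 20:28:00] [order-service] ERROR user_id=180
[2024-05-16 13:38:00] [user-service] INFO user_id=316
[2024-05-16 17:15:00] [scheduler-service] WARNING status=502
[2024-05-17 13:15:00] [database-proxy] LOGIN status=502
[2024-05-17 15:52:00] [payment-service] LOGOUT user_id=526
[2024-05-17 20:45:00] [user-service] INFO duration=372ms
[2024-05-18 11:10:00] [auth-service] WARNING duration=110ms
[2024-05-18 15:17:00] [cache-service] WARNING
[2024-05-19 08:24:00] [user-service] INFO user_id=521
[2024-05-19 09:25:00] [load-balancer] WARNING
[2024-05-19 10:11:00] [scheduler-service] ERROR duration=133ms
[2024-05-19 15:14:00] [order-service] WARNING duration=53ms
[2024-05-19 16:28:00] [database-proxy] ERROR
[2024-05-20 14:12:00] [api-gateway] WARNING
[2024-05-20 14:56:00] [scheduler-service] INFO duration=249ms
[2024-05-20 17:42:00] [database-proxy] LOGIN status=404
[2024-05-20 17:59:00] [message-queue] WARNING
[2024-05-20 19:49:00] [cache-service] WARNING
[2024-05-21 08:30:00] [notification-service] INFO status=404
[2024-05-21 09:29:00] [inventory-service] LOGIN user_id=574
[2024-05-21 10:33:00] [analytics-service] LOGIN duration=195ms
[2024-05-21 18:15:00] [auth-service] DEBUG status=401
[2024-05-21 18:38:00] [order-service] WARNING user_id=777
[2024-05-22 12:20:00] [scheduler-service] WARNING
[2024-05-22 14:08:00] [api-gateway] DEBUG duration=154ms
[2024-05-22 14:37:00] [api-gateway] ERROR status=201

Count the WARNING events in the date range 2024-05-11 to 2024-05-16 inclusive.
6

To filter by date range:

1. Date range: 2024-05-11 through 2024-05-16, both dates inclusive
2. Filter for WARNING events whose date falls in this range
3. Count matching events: 6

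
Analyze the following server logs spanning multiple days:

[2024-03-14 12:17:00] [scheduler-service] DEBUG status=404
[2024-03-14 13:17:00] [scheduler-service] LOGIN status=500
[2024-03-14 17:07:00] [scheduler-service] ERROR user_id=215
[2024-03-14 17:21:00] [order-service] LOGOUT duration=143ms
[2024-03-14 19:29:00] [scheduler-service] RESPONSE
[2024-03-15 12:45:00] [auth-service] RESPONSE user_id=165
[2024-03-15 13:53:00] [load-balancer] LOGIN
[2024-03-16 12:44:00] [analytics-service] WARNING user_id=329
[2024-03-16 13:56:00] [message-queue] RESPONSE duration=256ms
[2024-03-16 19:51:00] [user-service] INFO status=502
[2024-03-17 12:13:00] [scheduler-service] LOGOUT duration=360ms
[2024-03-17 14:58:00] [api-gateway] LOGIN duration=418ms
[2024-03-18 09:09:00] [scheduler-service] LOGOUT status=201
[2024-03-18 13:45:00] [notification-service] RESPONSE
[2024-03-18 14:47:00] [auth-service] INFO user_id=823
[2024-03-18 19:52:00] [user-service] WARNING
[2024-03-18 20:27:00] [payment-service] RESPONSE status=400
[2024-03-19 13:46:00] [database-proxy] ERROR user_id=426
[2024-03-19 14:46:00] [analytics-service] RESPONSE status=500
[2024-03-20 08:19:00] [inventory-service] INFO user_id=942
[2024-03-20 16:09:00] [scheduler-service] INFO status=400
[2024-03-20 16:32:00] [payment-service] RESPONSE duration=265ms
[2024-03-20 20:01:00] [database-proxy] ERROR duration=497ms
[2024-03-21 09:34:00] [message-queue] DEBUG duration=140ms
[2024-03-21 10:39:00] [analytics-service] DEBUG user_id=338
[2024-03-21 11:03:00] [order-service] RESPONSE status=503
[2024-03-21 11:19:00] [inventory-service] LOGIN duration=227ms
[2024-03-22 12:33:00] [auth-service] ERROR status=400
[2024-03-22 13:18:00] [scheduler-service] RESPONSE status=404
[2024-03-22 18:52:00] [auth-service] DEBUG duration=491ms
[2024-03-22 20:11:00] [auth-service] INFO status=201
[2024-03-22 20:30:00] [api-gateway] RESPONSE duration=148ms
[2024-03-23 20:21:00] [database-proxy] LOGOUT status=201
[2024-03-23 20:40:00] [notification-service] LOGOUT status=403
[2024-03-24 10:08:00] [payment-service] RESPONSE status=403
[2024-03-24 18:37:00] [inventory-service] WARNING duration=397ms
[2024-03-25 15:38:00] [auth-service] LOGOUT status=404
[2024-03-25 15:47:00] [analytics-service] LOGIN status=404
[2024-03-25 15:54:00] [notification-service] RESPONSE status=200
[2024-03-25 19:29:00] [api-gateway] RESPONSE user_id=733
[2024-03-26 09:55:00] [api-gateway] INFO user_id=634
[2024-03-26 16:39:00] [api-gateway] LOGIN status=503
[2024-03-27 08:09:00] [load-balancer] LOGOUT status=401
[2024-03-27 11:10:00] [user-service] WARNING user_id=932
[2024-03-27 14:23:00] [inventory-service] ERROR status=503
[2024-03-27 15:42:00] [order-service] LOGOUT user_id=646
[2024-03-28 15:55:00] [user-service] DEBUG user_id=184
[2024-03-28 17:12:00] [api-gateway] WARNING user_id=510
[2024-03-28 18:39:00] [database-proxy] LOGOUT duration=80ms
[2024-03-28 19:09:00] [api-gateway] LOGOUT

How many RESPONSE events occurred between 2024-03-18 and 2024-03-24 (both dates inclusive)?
8

To filter by date range:

1. Date range: 2024-03-18 through 2024-03-24, both dates inclusive
2. Filter for RESPONSE events whose date falls in this range
3. Count matching events: 8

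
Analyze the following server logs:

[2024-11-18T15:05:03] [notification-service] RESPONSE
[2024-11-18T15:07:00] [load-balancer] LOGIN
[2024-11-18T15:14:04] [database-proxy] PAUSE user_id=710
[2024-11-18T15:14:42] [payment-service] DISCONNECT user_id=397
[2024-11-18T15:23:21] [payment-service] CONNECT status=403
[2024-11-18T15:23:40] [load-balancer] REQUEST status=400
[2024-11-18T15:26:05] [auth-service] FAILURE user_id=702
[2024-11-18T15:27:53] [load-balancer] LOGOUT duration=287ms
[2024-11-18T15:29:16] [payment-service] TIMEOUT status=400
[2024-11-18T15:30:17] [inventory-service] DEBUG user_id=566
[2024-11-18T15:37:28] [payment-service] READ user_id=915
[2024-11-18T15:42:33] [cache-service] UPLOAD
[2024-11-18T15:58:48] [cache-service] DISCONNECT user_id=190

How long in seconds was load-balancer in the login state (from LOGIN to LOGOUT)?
1253

To calculate state duration:

1. Find LOGIN event for load-balancer: 2024-11-18T15:07:00
2. Find LOGOUT event for load-balancer: 2024-11-18T15:27:53
3. Calculate duration: 2024-11-18T15:27:53 - 2024-11-18T15:07:00 = 1253 seconds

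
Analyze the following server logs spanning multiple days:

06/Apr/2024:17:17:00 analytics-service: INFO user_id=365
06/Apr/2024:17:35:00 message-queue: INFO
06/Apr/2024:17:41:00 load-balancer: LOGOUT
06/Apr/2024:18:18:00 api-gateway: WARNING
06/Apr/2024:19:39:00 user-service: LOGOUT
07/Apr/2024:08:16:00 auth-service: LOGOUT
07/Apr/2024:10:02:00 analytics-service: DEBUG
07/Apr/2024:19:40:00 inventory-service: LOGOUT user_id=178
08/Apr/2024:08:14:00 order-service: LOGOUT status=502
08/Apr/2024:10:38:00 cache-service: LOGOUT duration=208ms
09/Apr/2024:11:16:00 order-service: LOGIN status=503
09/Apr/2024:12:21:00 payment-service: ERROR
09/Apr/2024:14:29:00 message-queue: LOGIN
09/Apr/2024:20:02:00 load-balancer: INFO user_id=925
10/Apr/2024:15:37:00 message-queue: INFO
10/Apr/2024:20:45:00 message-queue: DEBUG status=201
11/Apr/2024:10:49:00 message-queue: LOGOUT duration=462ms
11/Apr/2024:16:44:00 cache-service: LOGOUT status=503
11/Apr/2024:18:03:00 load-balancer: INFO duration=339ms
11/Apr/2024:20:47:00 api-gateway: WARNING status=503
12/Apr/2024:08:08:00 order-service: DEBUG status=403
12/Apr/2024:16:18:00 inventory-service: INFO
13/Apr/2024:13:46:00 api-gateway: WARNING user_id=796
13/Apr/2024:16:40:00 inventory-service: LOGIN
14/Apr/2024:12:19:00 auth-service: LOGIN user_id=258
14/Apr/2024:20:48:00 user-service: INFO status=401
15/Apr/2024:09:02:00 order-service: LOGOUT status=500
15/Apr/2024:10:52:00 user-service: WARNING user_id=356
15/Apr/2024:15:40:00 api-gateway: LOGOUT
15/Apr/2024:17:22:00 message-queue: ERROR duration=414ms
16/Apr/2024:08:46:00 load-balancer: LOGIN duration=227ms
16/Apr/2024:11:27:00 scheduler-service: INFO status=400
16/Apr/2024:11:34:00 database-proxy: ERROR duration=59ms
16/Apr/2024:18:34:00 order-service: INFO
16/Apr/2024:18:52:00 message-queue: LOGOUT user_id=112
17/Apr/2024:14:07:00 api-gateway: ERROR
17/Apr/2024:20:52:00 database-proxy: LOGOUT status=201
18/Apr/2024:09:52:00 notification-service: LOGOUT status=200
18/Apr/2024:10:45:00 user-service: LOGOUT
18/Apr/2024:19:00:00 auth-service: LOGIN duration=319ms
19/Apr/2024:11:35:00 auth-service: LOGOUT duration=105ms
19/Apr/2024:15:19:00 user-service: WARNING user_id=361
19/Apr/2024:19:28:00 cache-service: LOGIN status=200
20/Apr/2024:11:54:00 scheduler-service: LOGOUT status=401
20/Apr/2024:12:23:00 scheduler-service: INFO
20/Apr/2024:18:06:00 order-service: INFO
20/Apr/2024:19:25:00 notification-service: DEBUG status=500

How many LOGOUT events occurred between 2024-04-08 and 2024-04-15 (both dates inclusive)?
6

To filter by date range:

1. Date range: 2024-04-08 through 2024-04-15, both dates inclusive
2. Filter for LOGOUT events whose date falls in this range
3. Count matching events: 6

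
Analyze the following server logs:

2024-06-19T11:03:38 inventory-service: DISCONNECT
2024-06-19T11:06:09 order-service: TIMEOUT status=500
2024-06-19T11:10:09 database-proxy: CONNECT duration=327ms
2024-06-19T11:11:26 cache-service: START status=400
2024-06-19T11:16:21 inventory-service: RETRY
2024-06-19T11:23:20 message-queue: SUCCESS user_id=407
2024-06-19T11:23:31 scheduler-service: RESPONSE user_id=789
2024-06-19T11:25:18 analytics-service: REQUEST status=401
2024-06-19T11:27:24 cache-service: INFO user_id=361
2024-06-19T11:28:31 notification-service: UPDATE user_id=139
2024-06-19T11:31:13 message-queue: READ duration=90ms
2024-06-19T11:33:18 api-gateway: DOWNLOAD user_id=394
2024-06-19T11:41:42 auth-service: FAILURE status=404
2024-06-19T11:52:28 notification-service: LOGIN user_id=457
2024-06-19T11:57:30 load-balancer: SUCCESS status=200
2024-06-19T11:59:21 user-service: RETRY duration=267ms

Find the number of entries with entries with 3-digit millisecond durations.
2

To find matching entries:

1. Pattern to match: entries with 3-digit millisecond durations
2. Scan each log entry for the pattern
3. Count matches: 2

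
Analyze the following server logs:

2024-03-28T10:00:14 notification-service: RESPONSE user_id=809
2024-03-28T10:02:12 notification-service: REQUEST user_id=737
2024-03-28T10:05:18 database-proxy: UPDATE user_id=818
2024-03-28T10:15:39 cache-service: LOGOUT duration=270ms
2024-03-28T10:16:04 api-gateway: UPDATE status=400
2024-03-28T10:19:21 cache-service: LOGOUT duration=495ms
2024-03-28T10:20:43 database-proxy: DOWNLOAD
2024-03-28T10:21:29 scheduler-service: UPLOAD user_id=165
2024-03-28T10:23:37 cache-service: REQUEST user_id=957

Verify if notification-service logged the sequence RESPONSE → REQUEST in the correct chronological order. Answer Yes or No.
Yes

To verify sequence order:

1. Find all events in sequence RESPONSE → REQUEST for notification-service
2. Extract their timestamps
3. Check if timestamps are in ascending order
4. Result: Yes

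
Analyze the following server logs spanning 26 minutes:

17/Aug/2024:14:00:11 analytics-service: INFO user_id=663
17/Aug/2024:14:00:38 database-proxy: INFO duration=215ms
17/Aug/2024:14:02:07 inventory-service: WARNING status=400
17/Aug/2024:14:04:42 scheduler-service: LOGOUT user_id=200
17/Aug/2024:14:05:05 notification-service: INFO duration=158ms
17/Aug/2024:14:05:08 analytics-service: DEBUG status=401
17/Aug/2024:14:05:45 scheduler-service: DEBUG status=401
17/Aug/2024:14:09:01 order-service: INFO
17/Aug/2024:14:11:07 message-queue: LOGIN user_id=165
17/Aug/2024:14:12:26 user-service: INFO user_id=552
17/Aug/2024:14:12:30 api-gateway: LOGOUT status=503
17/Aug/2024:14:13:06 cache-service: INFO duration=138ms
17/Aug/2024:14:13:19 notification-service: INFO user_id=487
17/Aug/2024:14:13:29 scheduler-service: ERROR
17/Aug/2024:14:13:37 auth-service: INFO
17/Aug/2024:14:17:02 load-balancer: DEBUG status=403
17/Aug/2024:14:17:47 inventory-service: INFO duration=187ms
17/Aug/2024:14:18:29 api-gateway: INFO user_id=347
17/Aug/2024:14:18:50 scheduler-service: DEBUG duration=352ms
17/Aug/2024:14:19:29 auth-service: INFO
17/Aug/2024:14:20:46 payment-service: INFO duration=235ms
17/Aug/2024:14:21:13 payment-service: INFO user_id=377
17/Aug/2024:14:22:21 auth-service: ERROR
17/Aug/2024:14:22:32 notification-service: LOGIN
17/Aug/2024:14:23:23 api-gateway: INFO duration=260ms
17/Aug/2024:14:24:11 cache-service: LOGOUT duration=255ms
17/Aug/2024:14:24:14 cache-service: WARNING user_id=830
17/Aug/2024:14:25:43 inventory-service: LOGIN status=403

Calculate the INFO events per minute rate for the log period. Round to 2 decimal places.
0.54

To calculate the rate:

1. Count total INFO events: 14
2. Total time period: 26 minutes
3. Rate = 14 / 26 = 0.54 events per minute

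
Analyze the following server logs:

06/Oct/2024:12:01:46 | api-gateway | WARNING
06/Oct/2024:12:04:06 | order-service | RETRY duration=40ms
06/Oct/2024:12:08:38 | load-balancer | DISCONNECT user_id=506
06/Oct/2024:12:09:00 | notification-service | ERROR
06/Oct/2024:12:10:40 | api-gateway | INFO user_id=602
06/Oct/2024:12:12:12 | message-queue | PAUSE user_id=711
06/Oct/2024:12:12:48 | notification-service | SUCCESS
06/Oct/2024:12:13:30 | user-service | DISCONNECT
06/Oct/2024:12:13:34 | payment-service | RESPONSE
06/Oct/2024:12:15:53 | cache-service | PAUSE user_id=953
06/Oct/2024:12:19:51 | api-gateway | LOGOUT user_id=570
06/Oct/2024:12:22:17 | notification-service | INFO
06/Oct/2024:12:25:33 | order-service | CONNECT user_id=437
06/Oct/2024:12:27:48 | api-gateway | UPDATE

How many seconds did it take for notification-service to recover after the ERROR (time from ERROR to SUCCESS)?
228

To calculate recovery time:

1. Find ERROR event for notification-service: 06/Oct/2024:12:09:00
2. Find next SUCCESS event for notification-service: 06/Oct/2024:12:12:48
3. Recovery time: 06/Oct/2024:12:12:48 - 06/Oct/2024:12:09:00 = 228 seconds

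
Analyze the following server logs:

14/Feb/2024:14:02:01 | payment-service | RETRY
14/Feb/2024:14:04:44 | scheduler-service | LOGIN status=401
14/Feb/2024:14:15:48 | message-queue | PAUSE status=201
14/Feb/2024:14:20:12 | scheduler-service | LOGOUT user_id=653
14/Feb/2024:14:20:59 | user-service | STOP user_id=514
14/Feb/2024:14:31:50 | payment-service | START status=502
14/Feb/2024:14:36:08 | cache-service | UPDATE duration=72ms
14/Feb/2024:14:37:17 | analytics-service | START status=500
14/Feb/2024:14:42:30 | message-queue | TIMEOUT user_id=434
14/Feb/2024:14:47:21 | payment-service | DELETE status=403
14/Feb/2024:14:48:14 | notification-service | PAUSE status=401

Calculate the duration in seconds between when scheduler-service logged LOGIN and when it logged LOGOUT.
928

To find the time between events:

1. Locate the first LOGIN event for scheduler-service: 14/Feb/2024:14:04:44
2. Locate the first LOGOUT event for scheduler-service: 14/Feb/2024:14:20:12
3. Calculate the difference: 14/Feb/2024:14:20:12 - 14/Feb/2024:14:04:44 = 928 seconds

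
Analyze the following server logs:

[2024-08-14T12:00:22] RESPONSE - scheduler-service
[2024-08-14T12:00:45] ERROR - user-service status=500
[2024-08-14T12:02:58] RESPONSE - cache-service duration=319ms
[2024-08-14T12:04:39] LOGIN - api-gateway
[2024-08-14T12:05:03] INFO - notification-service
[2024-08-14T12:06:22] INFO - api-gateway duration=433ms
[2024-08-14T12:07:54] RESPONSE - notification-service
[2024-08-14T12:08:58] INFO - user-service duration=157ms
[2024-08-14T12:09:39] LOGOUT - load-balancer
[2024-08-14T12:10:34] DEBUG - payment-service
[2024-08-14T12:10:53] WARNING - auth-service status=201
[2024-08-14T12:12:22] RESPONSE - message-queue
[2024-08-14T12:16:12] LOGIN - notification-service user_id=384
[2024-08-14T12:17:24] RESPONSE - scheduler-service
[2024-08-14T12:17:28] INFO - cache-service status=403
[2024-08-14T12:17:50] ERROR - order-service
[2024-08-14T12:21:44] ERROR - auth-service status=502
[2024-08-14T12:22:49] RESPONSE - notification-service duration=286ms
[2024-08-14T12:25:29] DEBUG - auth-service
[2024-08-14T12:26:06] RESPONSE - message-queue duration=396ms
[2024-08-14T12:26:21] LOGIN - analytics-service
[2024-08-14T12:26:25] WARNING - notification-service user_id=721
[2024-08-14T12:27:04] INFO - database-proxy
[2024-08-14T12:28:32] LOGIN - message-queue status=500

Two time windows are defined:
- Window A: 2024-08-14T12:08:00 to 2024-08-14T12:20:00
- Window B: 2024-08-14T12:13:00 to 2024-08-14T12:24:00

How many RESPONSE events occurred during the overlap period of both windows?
1

To find overlap events:

1. Window A: 2024-08-14T12:08:00 to 2024-08-14T12:20:00
2. Window B: 2024-08-14T12:13:00 to 2024-08-14T12:24:00
3. Overlap period: 2024-08-14T12:13:00 to 2024-08-14T12:20:00
4. Count RESPONSE events in overlap: 1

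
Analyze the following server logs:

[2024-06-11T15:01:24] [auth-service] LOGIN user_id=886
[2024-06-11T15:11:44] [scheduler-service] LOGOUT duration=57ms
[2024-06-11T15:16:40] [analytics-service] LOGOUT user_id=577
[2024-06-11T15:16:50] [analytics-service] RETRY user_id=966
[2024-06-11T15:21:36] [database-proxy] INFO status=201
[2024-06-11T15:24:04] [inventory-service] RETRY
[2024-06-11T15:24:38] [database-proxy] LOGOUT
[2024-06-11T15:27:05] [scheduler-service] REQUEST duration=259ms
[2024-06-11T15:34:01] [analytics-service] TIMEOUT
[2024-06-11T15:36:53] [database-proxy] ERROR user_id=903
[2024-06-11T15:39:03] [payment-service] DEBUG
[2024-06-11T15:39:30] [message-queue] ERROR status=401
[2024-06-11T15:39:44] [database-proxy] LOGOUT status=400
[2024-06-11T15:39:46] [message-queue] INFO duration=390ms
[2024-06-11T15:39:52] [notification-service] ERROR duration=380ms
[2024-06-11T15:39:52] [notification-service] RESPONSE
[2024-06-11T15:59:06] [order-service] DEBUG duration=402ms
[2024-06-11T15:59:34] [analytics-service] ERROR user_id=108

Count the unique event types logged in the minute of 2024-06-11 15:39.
5

To count unique event types:

1. Filter events in the minute starting at 2024-06-11 15:39
2. Extract event types from matching entries
3. Count unique types: 5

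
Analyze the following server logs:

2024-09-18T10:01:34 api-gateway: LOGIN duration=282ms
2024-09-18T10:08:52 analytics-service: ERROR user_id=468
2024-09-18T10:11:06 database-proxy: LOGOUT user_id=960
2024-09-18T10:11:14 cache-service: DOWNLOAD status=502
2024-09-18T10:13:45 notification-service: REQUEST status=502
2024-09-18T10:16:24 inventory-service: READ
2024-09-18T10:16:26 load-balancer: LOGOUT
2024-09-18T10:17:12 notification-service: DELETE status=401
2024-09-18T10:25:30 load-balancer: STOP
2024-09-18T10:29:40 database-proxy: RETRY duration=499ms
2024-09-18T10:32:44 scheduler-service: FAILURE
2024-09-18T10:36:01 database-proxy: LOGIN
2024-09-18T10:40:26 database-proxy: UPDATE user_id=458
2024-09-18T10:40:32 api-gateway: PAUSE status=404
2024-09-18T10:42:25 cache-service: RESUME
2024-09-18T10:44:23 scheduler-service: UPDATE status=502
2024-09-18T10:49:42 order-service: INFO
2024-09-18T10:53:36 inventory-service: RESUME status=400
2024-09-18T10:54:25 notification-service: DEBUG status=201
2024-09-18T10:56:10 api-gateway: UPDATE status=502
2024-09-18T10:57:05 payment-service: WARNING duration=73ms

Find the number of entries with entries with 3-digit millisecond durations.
2

To find matching entries:

1. Pattern to match: entries with 3-digit millisecond durations
2. Scan each log entry for the pattern
3. Count matches: 2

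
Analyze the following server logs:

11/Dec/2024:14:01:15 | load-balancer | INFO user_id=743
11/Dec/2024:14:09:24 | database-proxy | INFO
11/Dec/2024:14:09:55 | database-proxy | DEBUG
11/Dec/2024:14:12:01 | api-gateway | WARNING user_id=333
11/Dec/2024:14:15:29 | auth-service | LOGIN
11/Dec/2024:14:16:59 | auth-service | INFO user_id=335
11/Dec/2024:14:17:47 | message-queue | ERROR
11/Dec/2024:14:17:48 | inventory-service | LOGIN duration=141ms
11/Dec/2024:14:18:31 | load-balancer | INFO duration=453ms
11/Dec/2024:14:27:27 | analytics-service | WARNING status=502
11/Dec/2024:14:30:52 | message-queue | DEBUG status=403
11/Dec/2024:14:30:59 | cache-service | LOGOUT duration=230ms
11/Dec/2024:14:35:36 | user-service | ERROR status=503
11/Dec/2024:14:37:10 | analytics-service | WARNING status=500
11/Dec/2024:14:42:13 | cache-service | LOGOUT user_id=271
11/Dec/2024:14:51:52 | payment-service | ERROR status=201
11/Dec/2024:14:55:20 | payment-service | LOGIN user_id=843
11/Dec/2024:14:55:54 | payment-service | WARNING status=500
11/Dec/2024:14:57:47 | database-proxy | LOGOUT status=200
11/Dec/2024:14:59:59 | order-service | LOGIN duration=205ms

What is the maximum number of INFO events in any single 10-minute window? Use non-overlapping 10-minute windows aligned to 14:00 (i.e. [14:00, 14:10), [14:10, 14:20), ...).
2

To find the burst window:

1. Divide the log period into non-overlapping 10-minute windows starting at 14:00
2. Count INFO events in each window
3. Find the window with maximum count
4. Maximum events in a window: 2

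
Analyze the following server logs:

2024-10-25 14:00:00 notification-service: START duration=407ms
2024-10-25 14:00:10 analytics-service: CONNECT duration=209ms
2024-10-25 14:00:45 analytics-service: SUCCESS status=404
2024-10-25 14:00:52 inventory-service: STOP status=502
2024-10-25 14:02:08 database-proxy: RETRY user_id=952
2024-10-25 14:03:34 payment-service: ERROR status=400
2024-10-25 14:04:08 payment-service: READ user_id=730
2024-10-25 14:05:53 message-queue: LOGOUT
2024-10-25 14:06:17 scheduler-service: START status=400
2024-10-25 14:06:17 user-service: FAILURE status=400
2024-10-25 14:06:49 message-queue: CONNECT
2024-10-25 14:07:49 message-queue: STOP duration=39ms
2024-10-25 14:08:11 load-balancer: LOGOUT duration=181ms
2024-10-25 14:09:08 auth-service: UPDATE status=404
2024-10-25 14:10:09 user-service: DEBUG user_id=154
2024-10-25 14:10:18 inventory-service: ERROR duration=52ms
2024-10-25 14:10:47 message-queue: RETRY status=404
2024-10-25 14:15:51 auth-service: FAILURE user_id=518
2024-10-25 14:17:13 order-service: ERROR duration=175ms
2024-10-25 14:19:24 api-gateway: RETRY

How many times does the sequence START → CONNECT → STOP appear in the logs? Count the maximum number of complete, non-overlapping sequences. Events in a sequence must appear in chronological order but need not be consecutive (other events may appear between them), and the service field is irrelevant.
2

To count sequences:

1. Look for pattern: START → CONNECT → STOP
2. Greedily scan the log in chronological order, matching each sequence element in turn (ignoring service)
3. Each time the full pattern completes, increment the count and restart matching from the next event
4. Complete non-overlapping sequences found: 2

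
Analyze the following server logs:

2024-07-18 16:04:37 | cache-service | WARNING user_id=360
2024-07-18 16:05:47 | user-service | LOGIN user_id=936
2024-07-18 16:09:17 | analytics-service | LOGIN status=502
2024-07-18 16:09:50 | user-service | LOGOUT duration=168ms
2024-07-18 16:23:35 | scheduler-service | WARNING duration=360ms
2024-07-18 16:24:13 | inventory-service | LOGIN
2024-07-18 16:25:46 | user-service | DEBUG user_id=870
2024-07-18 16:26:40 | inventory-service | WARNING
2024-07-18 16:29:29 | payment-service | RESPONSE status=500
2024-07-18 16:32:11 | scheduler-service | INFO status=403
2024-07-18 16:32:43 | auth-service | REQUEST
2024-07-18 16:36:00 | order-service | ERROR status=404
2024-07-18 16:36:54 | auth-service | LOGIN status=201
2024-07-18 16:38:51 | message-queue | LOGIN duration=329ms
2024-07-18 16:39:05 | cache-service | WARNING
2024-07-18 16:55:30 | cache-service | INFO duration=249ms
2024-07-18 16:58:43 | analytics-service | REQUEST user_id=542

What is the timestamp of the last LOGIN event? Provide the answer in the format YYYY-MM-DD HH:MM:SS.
2024-07-18 16:38:51

To find the last event:

1. Filter for all LOGIN events
2. Sort by timestamp
3. Select the last one
4. Timestamp: 2024-07-18 16:38:51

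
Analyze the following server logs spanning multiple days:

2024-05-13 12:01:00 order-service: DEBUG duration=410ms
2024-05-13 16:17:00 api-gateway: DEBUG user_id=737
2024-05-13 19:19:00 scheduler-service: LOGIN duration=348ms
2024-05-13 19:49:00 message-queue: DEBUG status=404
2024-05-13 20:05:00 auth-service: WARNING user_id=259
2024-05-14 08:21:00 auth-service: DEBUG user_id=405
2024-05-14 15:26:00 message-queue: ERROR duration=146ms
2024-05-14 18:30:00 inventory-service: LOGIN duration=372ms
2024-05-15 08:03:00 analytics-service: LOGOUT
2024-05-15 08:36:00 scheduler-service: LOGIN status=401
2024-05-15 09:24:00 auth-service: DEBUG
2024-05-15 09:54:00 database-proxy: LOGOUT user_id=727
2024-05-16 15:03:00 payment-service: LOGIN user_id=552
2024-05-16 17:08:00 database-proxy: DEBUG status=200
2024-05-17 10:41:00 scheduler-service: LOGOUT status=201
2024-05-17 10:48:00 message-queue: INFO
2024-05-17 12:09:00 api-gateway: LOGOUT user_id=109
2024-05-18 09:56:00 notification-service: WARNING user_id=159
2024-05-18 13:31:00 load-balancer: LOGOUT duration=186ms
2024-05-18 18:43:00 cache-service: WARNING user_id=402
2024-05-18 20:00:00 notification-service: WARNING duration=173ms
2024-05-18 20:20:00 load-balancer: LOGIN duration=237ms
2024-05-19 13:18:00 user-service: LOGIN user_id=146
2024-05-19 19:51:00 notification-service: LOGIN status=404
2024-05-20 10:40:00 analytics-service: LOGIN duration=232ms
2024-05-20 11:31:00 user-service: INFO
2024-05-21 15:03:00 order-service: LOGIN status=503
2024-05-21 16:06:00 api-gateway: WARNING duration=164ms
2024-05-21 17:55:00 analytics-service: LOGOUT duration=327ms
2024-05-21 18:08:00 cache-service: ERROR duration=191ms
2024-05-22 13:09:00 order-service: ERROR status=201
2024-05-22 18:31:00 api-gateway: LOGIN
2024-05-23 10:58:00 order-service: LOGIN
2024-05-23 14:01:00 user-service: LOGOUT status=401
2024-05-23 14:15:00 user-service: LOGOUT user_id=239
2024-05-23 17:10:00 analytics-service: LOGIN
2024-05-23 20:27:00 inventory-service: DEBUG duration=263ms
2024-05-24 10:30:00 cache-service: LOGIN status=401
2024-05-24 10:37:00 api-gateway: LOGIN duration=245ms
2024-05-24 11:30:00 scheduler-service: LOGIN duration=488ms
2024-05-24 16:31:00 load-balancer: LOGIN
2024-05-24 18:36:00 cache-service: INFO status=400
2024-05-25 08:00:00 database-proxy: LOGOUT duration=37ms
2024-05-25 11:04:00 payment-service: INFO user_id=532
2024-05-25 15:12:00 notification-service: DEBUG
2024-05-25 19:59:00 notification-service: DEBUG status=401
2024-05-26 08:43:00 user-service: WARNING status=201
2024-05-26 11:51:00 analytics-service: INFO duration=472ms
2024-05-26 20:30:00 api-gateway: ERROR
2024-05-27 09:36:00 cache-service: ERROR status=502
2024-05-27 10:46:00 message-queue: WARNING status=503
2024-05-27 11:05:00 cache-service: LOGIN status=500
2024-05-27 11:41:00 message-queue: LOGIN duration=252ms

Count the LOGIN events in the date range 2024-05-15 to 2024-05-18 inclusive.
3

To filter by date range:

1. Date range: 2024-05-15 through 2024-05-18, both dates inclusive
2. Filter for LOGIN events whose date falls in this range
3. Count matching events: 3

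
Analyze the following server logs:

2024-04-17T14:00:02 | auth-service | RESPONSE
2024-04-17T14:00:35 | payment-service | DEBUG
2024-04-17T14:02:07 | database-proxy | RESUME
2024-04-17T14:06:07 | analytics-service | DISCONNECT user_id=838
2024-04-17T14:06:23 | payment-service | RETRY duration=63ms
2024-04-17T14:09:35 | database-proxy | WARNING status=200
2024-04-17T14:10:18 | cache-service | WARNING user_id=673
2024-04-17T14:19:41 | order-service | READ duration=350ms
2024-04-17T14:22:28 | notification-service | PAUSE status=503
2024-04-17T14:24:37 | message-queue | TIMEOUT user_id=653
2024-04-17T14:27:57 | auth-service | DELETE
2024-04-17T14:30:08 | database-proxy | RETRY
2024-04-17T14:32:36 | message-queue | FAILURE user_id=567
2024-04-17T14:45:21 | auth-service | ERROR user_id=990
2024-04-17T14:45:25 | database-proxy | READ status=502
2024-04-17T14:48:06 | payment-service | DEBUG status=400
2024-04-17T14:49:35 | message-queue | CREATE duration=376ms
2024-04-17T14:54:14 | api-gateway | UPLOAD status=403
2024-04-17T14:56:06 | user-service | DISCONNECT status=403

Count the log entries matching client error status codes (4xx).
3

To find matching entries:

1. Pattern to match: client error status codes (4xx)
2. Scan each log entry for the pattern
3. Count matches: 3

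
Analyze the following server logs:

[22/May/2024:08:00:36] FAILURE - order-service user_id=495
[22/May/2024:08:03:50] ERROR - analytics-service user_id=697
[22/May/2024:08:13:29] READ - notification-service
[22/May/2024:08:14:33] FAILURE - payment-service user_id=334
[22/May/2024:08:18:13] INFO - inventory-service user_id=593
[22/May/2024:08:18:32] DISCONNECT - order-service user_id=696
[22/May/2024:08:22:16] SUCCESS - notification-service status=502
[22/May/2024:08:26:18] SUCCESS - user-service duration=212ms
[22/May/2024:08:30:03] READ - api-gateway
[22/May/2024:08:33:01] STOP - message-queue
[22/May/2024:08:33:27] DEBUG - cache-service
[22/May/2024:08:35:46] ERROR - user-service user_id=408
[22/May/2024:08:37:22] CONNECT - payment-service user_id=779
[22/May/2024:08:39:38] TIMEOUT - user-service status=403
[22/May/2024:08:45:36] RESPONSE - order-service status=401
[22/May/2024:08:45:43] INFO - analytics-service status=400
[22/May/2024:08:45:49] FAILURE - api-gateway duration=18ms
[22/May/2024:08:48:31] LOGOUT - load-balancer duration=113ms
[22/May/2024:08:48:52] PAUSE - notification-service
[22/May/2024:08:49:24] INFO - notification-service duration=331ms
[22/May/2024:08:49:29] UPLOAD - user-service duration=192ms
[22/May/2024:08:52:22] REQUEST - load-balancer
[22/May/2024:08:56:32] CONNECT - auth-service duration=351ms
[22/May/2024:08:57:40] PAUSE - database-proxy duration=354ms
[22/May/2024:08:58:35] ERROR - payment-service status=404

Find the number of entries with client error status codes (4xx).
4

To find matching entries:

1. Pattern to match: client error status codes (4xx)
2. Scan each log entry for the pattern
3. Count matches: 4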